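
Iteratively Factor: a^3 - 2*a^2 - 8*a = (a)*(a^2 - 2*a - 8) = a*(a + 2)*(a - 4)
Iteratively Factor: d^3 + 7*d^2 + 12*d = (d + 4)*(d^2 + 3*d) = (d + 3)*(d + 4)*(d)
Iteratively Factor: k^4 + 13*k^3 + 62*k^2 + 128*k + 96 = (k + 4)*(k^3 + 9*k^2 + 26*k + 24) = (k + 4)^2*(k^2 + 5*k + 6) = (k + 2)*(k + 4)^2*(k + 3)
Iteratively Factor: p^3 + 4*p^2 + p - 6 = (p + 3)*(p^2 + p - 2) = (p + 2)*(p + 3)*(p - 1)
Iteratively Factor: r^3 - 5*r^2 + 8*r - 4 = (r - 1)*(r^2 - 4*r + 4) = (r - 2)*(r - 1)*(r - 2)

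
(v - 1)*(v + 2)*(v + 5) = v^3 + 6*v^2 + 3*v - 10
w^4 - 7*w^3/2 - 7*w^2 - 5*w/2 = w*(w - 5)*(w + 1/2)*(w + 1)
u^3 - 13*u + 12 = (u - 3)*(u - 1)*(u + 4)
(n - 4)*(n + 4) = n^2 - 16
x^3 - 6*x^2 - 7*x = x*(x - 7)*(x + 1)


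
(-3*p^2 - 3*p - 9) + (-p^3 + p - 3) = -p^3 - 3*p^2 - 2*p - 12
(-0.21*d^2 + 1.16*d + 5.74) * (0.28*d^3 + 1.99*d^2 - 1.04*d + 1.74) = -0.0588*d^5 - 0.0931*d^4 + 4.134*d^3 + 9.8508*d^2 - 3.9512*d + 9.9876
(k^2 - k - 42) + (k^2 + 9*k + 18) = 2*k^2 + 8*k - 24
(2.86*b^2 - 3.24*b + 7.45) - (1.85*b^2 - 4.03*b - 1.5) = 1.01*b^2 + 0.79*b + 8.95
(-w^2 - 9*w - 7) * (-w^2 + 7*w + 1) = w^4 + 2*w^3 - 57*w^2 - 58*w - 7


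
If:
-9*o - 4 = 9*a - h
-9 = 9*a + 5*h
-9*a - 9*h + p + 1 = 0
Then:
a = -5*p/36 - 43/18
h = p/4 + 5/2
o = p/6 + 20/9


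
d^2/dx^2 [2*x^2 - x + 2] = 4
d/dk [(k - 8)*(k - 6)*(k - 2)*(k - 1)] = 4*k^3 - 51*k^2 + 184*k - 172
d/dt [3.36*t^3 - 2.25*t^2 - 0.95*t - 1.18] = 10.08*t^2 - 4.5*t - 0.95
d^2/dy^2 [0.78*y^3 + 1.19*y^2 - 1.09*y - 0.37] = 4.68*y + 2.38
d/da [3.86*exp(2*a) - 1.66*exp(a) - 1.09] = (7.72*exp(a) - 1.66)*exp(a)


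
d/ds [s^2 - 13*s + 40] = 2*s - 13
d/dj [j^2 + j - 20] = 2*j + 1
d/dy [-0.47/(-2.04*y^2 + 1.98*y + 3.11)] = (0.9306 - 1.9176*y)/(-2.04*y^2 + 1.98*y + 3.11)^2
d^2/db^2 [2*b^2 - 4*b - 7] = 4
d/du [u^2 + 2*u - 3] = 2*u + 2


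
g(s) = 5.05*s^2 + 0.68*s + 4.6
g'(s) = 10.1*s + 0.68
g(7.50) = 293.76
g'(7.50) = 76.43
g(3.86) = 82.47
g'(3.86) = 39.67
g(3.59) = 72.13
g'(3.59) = 36.94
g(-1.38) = 13.28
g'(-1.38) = -13.26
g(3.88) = 83.26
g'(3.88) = 39.87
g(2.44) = 36.32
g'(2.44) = 25.32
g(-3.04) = 49.20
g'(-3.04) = -30.02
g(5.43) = 157.19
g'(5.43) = 55.52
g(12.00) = 739.96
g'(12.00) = 121.88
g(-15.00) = 1130.65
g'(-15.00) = -150.82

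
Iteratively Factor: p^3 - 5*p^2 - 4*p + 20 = (p + 2)*(p^2 - 7*p + 10) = (p - 2)*(p + 2)*(p - 5)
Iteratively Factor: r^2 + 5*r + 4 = (r + 4)*(r + 1)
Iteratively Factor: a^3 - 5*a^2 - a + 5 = (a - 1)*(a^2 - 4*a - 5) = (a - 1)*(a + 1)*(a - 5)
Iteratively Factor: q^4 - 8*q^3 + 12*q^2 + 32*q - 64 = (q - 4)*(q^3 - 4*q^2 - 4*q + 16) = (q - 4)^2*(q^2 - 4) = (q - 4)^2*(q + 2)*(q - 2)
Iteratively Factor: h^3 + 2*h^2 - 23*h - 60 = (h - 5)*(h^2 + 7*h + 12) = (h - 5)*(h + 4)*(h + 3)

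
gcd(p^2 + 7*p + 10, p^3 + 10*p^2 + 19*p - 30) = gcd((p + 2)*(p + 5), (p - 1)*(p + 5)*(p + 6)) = p + 5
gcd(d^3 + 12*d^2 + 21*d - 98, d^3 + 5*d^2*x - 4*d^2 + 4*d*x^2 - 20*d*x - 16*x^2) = 1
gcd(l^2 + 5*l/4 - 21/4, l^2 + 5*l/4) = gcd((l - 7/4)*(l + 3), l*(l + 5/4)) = 1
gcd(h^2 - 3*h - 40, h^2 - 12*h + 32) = h - 8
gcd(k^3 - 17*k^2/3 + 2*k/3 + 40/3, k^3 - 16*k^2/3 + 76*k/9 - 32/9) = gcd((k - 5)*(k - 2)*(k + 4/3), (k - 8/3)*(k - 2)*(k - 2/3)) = k - 2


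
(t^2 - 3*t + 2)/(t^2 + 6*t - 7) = (t - 2)/(t + 7)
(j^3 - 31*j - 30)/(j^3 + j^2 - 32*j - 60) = (j + 1)/(j + 2)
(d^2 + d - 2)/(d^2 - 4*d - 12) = (d - 1)/(d - 6)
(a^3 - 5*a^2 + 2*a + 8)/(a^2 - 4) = (a^2 - 3*a - 4)/(a + 2)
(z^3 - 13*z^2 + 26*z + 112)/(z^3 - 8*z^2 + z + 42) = (z - 8)/(z - 3)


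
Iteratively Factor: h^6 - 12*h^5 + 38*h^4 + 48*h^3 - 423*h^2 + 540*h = (h - 5)*(h^5 - 7*h^4 + 3*h^3 + 63*h^2 - 108*h) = (h - 5)*(h + 3)*(h^4 - 10*h^3 + 33*h^2 - 36*h) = (h - 5)*(h - 3)*(h + 3)*(h^3 - 7*h^2 + 12*h) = (h - 5)*(h - 4)*(h - 3)*(h + 3)*(h^2 - 3*h) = (h - 5)*(h - 4)*(h - 3)^2*(h + 3)*(h)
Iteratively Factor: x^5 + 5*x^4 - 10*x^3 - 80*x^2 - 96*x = (x + 2)*(x^4 + 3*x^3 - 16*x^2 - 48*x) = (x + 2)*(x + 3)*(x^3 - 16*x) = x*(x + 2)*(x + 3)*(x^2 - 16) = x*(x - 4)*(x + 2)*(x + 3)*(x + 4)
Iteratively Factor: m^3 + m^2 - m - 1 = (m - 1)*(m^2 + 2*m + 1) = (m - 1)*(m + 1)*(m + 1)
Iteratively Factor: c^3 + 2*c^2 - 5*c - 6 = (c - 2)*(c^2 + 4*c + 3) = (c - 2)*(c + 1)*(c + 3)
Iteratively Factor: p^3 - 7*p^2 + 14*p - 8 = (p - 2)*(p^2 - 5*p + 4) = (p - 2)*(p - 1)*(p - 4)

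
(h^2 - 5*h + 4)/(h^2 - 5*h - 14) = (-h^2 + 5*h - 4)/(-h^2 + 5*h + 14)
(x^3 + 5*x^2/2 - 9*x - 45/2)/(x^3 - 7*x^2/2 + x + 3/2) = (2*x^2 + 11*x + 15)/(2*x^2 - x - 1)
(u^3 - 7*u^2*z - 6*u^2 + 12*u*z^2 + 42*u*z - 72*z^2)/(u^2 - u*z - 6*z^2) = (u^2 - 4*u*z - 6*u + 24*z)/(u + 2*z)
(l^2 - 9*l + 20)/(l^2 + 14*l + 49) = (l^2 - 9*l + 20)/(l^2 + 14*l + 49)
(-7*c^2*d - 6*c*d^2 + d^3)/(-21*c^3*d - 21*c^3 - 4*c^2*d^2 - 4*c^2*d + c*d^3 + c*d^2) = d*(c + d)/(c*(3*c*d + 3*c + d^2 + d))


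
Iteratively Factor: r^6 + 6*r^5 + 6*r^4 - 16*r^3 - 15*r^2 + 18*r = (r + 2)*(r^5 + 4*r^4 - 2*r^3 - 12*r^2 + 9*r) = r*(r + 2)*(r^4 + 4*r^3 - 2*r^2 - 12*r + 9) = r*(r + 2)*(r + 3)*(r^3 + r^2 - 5*r + 3) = r*(r - 1)*(r + 2)*(r + 3)*(r^2 + 2*r - 3) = r*(r - 1)^2*(r + 2)*(r + 3)*(r + 3)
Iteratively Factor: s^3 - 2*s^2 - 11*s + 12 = (s - 1)*(s^2 - s - 12) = (s - 4)*(s - 1)*(s + 3)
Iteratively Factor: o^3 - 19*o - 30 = (o - 5)*(o^2 + 5*o + 6) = (o - 5)*(o + 3)*(o + 2)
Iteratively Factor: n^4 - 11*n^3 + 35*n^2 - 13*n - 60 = (n - 3)*(n^3 - 8*n^2 + 11*n + 20) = (n - 5)*(n - 3)*(n^2 - 3*n - 4) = (n - 5)*(n - 3)*(n + 1)*(n - 4)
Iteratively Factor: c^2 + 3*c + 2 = (c + 2)*(c + 1)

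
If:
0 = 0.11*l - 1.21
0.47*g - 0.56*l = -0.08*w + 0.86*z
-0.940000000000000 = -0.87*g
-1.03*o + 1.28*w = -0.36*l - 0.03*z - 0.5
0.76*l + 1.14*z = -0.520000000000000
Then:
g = 1.08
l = 11.00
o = -12.16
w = -13.08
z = -7.79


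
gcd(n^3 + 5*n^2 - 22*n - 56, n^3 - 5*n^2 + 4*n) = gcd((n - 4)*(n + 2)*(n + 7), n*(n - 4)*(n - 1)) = n - 4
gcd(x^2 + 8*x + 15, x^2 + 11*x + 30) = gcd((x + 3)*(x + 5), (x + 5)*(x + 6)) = x + 5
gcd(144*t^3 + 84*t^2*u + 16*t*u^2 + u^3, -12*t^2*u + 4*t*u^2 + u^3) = 6*t + u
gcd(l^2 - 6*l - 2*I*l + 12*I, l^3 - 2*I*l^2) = l - 2*I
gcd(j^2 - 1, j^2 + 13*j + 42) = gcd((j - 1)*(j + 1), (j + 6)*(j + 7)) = 1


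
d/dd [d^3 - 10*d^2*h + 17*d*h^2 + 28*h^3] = 3*d^2 - 20*d*h + 17*h^2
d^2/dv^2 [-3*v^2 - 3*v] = -6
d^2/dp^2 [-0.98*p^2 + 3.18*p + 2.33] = -1.96000000000000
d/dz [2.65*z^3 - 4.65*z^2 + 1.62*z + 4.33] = 7.95*z^2 - 9.3*z + 1.62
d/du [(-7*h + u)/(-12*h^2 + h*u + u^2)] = (-12*h^2 + h*u + u^2 + (h + 2*u)*(7*h - u))/(-12*h^2 + h*u + u^2)^2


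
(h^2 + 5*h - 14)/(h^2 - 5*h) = (h^2 + 5*h - 14)/(h*(h - 5))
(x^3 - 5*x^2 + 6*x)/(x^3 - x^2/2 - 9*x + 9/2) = 2*x*(x - 2)/(2*x^2 + 5*x - 3)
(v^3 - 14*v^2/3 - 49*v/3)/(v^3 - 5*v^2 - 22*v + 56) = v*(3*v + 7)/(3*(v^2 + 2*v - 8))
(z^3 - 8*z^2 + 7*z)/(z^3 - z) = (z - 7)/(z + 1)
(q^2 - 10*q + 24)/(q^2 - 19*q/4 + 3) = 4*(q - 6)/(4*q - 3)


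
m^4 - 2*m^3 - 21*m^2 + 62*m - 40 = (m - 4)*(m - 2)*(m - 1)*(m + 5)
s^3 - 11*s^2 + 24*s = s*(s - 8)*(s - 3)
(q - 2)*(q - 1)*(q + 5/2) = q^3 - q^2/2 - 11*q/2 + 5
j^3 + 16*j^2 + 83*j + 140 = (j + 4)*(j + 5)*(j + 7)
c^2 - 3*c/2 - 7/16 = (c - 7/4)*(c + 1/4)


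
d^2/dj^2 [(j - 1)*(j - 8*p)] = 2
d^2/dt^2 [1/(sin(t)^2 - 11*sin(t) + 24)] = (-4*sin(t)^4 + 33*sin(t)^3 - 19*sin(t)^2 - 330*sin(t) + 194)/(sin(t)^2 - 11*sin(t) + 24)^3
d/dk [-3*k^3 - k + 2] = -9*k^2 - 1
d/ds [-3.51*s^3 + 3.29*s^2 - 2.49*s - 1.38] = -10.53*s^2 + 6.58*s - 2.49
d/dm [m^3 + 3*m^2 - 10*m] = 3*m^2 + 6*m - 10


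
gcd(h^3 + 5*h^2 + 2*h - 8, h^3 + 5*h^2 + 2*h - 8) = h^3 + 5*h^2 + 2*h - 8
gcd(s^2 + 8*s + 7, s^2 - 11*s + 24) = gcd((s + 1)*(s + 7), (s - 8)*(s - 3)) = 1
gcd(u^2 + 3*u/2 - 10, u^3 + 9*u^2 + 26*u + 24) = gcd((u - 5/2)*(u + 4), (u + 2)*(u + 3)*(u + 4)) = u + 4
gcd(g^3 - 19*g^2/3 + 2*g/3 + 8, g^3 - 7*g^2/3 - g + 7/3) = g + 1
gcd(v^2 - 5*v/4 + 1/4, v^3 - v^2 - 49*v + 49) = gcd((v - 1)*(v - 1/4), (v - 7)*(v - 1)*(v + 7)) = v - 1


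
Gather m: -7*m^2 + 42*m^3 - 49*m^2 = 42*m^3 - 56*m^2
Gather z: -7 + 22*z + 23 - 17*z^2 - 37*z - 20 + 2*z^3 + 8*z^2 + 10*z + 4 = 2*z^3 - 9*z^2 - 5*z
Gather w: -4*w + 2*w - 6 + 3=-2*w - 3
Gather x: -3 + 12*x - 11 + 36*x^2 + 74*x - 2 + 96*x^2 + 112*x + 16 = 132*x^2 + 198*x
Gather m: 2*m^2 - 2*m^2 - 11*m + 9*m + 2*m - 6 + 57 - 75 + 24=0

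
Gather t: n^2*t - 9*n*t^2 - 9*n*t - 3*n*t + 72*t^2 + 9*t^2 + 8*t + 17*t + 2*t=t^2*(81 - 9*n) + t*(n^2 - 12*n + 27)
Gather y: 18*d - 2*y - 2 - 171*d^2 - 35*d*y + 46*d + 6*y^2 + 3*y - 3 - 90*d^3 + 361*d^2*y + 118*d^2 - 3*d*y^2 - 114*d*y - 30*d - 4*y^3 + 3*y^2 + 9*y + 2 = -90*d^3 - 53*d^2 + 34*d - 4*y^3 + y^2*(9 - 3*d) + y*(361*d^2 - 149*d + 10) - 3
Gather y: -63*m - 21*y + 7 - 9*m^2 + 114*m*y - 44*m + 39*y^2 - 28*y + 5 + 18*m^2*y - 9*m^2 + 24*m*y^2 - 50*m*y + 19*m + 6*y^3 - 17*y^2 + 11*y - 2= -18*m^2 - 88*m + 6*y^3 + y^2*(24*m + 22) + y*(18*m^2 + 64*m - 38) + 10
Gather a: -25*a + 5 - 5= -25*a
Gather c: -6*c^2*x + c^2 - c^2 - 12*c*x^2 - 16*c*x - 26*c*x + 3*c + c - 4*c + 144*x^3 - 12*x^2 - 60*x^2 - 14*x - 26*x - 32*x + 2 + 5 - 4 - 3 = -6*c^2*x + c*(-12*x^2 - 42*x) + 144*x^3 - 72*x^2 - 72*x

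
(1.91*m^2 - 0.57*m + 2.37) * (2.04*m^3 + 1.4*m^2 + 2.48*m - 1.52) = 3.8964*m^5 + 1.5112*m^4 + 8.7736*m^3 - 0.9988*m^2 + 6.744*m - 3.6024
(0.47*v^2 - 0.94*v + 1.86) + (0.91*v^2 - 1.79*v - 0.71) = 1.38*v^2 - 2.73*v + 1.15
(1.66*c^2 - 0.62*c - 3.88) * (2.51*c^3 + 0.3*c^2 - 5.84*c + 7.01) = 4.1666*c^5 - 1.0582*c^4 - 19.6192*c^3 + 14.0934*c^2 + 18.313*c - 27.1988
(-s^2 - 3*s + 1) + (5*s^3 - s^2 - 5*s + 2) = 5*s^3 - 2*s^2 - 8*s + 3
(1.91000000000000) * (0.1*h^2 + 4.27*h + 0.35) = 0.191*h^2 + 8.1557*h + 0.6685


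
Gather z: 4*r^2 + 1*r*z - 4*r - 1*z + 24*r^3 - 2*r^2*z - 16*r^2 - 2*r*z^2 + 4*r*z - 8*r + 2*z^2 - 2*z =24*r^3 - 12*r^2 - 12*r + z^2*(2 - 2*r) + z*(-2*r^2 + 5*r - 3)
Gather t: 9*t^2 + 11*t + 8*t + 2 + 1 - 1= 9*t^2 + 19*t + 2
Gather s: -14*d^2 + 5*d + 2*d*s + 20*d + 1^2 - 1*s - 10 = -14*d^2 + 25*d + s*(2*d - 1) - 9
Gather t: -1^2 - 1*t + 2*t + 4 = t + 3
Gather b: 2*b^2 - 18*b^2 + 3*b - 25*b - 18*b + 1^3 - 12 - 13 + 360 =-16*b^2 - 40*b + 336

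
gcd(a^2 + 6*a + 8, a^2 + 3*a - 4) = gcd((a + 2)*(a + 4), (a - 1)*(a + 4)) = a + 4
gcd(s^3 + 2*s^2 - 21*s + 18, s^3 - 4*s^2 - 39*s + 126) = s^2 + 3*s - 18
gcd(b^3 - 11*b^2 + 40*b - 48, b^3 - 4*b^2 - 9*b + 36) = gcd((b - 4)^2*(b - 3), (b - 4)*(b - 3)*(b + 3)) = b^2 - 7*b + 12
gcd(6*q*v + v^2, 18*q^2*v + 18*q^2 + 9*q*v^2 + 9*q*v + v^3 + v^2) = 6*q + v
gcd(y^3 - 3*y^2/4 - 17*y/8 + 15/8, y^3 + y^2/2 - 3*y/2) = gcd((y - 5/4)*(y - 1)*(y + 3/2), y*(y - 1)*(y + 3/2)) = y^2 + y/2 - 3/2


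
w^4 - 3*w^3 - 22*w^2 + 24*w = w*(w - 6)*(w - 1)*(w + 4)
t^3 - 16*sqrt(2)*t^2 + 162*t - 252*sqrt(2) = (t - 7*sqrt(2))*(t - 6*sqrt(2))*(t - 3*sqrt(2))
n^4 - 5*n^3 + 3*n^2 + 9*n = n*(n - 3)^2*(n + 1)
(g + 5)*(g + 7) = g^2 + 12*g + 35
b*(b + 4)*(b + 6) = b^3 + 10*b^2 + 24*b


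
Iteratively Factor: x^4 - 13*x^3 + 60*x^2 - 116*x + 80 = (x - 5)*(x^3 - 8*x^2 + 20*x - 16) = (x - 5)*(x - 2)*(x^2 - 6*x + 8) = (x - 5)*(x - 4)*(x - 2)*(x - 2)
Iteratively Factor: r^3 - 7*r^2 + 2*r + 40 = (r - 4)*(r^2 - 3*r - 10) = (r - 4)*(r + 2)*(r - 5)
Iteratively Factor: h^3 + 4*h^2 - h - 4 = (h - 1)*(h^2 + 5*h + 4) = (h - 1)*(h + 1)*(h + 4)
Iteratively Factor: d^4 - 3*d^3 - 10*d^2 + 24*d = (d + 3)*(d^3 - 6*d^2 + 8*d) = (d - 4)*(d + 3)*(d^2 - 2*d) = (d - 4)*(d - 2)*(d + 3)*(d)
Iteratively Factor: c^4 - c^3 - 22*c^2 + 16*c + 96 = (c - 4)*(c^3 + 3*c^2 - 10*c - 24) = (c - 4)*(c + 4)*(c^2 - c - 6) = (c - 4)*(c + 2)*(c + 4)*(c - 3)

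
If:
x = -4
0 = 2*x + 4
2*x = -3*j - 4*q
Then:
No Solution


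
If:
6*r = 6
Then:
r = 1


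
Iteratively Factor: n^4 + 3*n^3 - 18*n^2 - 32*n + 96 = (n - 3)*(n^3 + 6*n^2 - 32) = (n - 3)*(n + 4)*(n^2 + 2*n - 8) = (n - 3)*(n + 4)^2*(n - 2)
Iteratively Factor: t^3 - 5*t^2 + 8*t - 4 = (t - 2)*(t^2 - 3*t + 2) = (t - 2)^2*(t - 1)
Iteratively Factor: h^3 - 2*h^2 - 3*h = (h - 3)*(h^2 + h) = h*(h - 3)*(h + 1)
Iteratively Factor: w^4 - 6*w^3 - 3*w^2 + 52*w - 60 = (w - 2)*(w^3 - 4*w^2 - 11*w + 30) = (w - 5)*(w - 2)*(w^2 + w - 6) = (w - 5)*(w - 2)*(w + 3)*(w - 2)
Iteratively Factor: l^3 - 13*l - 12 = (l + 3)*(l^2 - 3*l - 4) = (l + 1)*(l + 3)*(l - 4)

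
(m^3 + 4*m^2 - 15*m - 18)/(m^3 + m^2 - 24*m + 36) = (m + 1)/(m - 2)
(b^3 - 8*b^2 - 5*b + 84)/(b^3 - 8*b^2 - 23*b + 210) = (b^2 - b - 12)/(b^2 - b - 30)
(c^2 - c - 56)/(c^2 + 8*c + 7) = (c - 8)/(c + 1)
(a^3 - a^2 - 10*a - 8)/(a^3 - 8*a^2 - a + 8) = (a^2 - 2*a - 8)/(a^2 - 9*a + 8)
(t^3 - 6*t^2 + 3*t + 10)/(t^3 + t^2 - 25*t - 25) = (t - 2)/(t + 5)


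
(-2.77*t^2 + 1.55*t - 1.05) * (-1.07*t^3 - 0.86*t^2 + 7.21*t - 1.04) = 2.9639*t^5 + 0.7237*t^4 - 20.1812*t^3 + 14.9593*t^2 - 9.1825*t + 1.092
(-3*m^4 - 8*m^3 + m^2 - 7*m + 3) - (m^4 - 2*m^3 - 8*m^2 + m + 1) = -4*m^4 - 6*m^3 + 9*m^2 - 8*m + 2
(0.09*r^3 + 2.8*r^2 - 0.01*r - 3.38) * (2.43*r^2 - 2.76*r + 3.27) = 0.2187*r^5 + 6.5556*r^4 - 7.458*r^3 + 0.970199999999999*r^2 + 9.2961*r - 11.0526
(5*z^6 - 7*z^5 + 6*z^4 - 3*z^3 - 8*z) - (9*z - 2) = 5*z^6 - 7*z^5 + 6*z^4 - 3*z^3 - 17*z + 2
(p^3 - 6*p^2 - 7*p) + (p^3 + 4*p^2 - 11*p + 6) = 2*p^3 - 2*p^2 - 18*p + 6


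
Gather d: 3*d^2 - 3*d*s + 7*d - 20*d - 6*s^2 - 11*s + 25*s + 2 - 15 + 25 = 3*d^2 + d*(-3*s - 13) - 6*s^2 + 14*s + 12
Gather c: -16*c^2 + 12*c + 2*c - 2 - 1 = -16*c^2 + 14*c - 3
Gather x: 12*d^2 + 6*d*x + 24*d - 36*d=12*d^2 + 6*d*x - 12*d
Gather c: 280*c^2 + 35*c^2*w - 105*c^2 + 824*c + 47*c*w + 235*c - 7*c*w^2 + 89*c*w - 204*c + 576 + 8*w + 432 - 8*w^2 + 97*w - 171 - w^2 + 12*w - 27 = c^2*(35*w + 175) + c*(-7*w^2 + 136*w + 855) - 9*w^2 + 117*w + 810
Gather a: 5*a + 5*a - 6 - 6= 10*a - 12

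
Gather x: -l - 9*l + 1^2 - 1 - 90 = -10*l - 90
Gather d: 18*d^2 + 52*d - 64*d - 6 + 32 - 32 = 18*d^2 - 12*d - 6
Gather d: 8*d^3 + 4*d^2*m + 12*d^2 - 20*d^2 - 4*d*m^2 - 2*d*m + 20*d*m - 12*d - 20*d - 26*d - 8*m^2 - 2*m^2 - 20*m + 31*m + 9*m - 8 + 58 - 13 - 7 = 8*d^3 + d^2*(4*m - 8) + d*(-4*m^2 + 18*m - 58) - 10*m^2 + 20*m + 30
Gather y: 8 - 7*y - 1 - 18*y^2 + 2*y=-18*y^2 - 5*y + 7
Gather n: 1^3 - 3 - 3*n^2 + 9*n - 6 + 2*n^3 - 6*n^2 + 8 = 2*n^3 - 9*n^2 + 9*n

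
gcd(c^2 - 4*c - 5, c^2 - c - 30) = 1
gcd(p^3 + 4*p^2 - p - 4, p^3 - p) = p^2 - 1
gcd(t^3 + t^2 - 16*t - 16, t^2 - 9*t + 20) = t - 4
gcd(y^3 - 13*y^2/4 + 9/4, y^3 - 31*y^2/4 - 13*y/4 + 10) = y - 1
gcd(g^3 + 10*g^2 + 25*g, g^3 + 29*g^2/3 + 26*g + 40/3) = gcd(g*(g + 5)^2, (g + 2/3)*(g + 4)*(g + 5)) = g + 5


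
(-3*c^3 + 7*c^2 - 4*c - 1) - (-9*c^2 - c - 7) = -3*c^3 + 16*c^2 - 3*c + 6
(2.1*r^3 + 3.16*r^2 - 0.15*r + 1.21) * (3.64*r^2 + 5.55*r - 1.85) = 7.644*r^5 + 23.1574*r^4 + 13.107*r^3 - 2.2741*r^2 + 6.993*r - 2.2385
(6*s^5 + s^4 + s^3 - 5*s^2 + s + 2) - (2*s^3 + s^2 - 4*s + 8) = 6*s^5 + s^4 - s^3 - 6*s^2 + 5*s - 6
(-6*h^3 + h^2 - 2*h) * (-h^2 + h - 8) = 6*h^5 - 7*h^4 + 51*h^3 - 10*h^2 + 16*h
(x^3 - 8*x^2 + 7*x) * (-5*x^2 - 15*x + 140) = -5*x^5 + 25*x^4 + 225*x^3 - 1225*x^2 + 980*x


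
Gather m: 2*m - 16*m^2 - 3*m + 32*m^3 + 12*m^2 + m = 32*m^3 - 4*m^2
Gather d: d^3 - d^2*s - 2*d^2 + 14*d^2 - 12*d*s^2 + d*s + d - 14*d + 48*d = d^3 + d^2*(12 - s) + d*(-12*s^2 + s + 35)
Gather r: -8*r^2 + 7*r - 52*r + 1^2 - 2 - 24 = -8*r^2 - 45*r - 25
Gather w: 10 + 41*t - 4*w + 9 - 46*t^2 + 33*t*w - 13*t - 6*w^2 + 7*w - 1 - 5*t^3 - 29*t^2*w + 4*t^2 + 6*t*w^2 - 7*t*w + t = -5*t^3 - 42*t^2 + 29*t + w^2*(6*t - 6) + w*(-29*t^2 + 26*t + 3) + 18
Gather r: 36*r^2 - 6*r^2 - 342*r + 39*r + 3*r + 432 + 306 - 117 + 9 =30*r^2 - 300*r + 630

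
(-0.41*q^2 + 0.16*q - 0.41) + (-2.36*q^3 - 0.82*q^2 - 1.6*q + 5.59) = -2.36*q^3 - 1.23*q^2 - 1.44*q + 5.18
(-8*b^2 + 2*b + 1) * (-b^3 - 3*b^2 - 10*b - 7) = 8*b^5 + 22*b^4 + 73*b^3 + 33*b^2 - 24*b - 7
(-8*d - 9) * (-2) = 16*d + 18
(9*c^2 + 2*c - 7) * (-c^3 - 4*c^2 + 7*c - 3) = -9*c^5 - 38*c^4 + 62*c^3 + 15*c^2 - 55*c + 21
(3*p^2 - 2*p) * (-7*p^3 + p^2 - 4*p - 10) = -21*p^5 + 17*p^4 - 14*p^3 - 22*p^2 + 20*p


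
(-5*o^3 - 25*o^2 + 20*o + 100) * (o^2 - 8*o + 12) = -5*o^5 + 15*o^4 + 160*o^3 - 360*o^2 - 560*o + 1200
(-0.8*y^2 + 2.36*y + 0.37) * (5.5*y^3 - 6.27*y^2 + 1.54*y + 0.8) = -4.4*y^5 + 17.996*y^4 - 13.9942*y^3 + 0.6745*y^2 + 2.4578*y + 0.296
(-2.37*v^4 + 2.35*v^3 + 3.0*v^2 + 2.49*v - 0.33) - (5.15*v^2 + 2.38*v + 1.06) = -2.37*v^4 + 2.35*v^3 - 2.15*v^2 + 0.11*v - 1.39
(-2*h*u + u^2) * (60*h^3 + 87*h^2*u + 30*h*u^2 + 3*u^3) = -120*h^4*u - 114*h^3*u^2 + 27*h^2*u^3 + 24*h*u^4 + 3*u^5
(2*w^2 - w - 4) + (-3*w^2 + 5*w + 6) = -w^2 + 4*w + 2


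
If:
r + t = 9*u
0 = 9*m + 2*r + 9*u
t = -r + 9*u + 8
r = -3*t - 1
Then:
No Solution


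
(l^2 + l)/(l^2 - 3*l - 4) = l/(l - 4)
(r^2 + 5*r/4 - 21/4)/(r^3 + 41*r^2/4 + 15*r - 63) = (r + 3)/(r^2 + 12*r + 36)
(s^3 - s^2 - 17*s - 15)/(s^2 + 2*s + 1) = (s^2 - 2*s - 15)/(s + 1)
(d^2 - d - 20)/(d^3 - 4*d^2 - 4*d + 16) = (d^2 - d - 20)/(d^3 - 4*d^2 - 4*d + 16)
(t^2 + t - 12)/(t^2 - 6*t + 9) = (t + 4)/(t - 3)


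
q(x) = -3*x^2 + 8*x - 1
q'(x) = 8 - 6*x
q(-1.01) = -12.14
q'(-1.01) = 14.06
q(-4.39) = -93.94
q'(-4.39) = 34.34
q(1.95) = 3.19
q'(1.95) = -3.70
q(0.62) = 2.81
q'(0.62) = 4.28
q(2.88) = -2.84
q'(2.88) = -9.28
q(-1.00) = -12.00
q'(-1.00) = 14.00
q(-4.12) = -84.88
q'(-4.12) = 32.72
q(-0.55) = -6.31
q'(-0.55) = 11.30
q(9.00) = -172.00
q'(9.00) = -46.00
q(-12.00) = -529.00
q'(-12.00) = 80.00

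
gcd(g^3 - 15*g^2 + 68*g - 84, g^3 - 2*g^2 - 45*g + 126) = g - 6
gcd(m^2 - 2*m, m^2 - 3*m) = m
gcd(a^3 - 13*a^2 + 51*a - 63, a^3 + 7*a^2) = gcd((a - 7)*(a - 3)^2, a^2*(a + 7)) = 1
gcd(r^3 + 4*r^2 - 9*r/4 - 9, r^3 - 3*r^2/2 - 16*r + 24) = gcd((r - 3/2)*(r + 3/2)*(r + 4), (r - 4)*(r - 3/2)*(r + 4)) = r^2 + 5*r/2 - 6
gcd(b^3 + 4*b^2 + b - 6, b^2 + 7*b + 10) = b + 2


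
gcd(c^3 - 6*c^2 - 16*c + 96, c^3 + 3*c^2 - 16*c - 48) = c^2 - 16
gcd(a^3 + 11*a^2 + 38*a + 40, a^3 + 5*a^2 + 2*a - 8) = a^2 + 6*a + 8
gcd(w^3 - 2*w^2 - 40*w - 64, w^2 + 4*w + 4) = w + 2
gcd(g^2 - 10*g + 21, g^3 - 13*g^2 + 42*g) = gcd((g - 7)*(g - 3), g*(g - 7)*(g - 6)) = g - 7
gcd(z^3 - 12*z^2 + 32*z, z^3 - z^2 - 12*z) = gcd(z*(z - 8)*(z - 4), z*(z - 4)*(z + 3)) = z^2 - 4*z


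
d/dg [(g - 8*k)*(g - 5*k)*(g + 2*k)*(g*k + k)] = k*(4*g^3 - 33*g^2*k + 3*g^2 + 28*g*k^2 - 22*g*k + 80*k^3 + 14*k^2)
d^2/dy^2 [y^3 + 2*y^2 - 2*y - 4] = 6*y + 4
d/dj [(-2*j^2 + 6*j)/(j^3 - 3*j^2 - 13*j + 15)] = 2*(j^4 - 6*j^3 + 22*j^2 - 30*j + 45)/(j^6 - 6*j^5 - 17*j^4 + 108*j^3 + 79*j^2 - 390*j + 225)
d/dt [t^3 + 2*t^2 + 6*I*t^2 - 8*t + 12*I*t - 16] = 3*t^2 + t*(4 + 12*I) - 8 + 12*I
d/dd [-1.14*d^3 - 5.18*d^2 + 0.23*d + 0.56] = -3.42*d^2 - 10.36*d + 0.23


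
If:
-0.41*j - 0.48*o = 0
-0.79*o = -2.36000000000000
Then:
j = -3.50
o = 2.99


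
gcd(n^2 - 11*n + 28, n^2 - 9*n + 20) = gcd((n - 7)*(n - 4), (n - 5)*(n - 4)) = n - 4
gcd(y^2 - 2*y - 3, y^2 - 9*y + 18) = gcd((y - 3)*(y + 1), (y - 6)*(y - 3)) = y - 3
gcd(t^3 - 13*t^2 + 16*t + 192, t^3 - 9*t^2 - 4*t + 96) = t^2 - 5*t - 24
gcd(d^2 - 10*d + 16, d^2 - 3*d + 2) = d - 2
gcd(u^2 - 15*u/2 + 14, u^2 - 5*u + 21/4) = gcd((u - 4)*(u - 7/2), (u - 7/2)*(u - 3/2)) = u - 7/2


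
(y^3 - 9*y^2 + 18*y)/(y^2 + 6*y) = (y^2 - 9*y + 18)/(y + 6)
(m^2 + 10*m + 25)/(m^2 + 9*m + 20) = (m + 5)/(m + 4)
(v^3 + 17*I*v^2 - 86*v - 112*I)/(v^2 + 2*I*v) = v + 15*I - 56/v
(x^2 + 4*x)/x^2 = (x + 4)/x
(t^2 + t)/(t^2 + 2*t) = (t + 1)/(t + 2)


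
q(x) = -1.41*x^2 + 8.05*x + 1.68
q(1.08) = 8.73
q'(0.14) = 7.66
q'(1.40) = 4.10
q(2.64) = 13.10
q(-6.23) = -103.20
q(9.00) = -40.08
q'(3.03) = -0.49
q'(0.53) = 6.56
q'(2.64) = 0.61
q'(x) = 8.05 - 2.82*x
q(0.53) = 5.55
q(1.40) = 10.19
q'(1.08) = 5.00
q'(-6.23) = 25.62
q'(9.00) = -17.33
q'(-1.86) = 13.30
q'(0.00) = 8.05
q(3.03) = 13.13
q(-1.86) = -18.17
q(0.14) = 2.78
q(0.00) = 1.68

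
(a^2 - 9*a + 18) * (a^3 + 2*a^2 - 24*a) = a^5 - 7*a^4 - 24*a^3 + 252*a^2 - 432*a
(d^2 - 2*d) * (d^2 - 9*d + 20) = d^4 - 11*d^3 + 38*d^2 - 40*d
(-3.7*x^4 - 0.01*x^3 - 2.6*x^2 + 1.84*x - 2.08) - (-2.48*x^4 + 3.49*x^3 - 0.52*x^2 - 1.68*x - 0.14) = -1.22*x^4 - 3.5*x^3 - 2.08*x^2 + 3.52*x - 1.94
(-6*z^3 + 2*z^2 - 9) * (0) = 0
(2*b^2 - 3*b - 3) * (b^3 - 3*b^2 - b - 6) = 2*b^5 - 9*b^4 + 4*b^3 + 21*b + 18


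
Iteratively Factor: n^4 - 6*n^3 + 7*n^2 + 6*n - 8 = (n + 1)*(n^3 - 7*n^2 + 14*n - 8) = (n - 4)*(n + 1)*(n^2 - 3*n + 2) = (n - 4)*(n - 1)*(n + 1)*(n - 2)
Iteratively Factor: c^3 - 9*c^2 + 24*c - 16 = (c - 4)*(c^2 - 5*c + 4) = (c - 4)^2*(c - 1)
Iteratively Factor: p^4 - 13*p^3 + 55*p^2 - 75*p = (p - 3)*(p^3 - 10*p^2 + 25*p) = (p - 5)*(p - 3)*(p^2 - 5*p) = (p - 5)^2*(p - 3)*(p)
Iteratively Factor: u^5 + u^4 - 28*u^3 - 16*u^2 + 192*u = (u - 3)*(u^4 + 4*u^3 - 16*u^2 - 64*u) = (u - 3)*(u + 4)*(u^3 - 16*u) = u*(u - 3)*(u + 4)*(u^2 - 16) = u*(u - 3)*(u + 4)^2*(u - 4)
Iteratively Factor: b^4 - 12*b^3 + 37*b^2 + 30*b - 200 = (b + 2)*(b^3 - 14*b^2 + 65*b - 100) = (b - 5)*(b + 2)*(b^2 - 9*b + 20) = (b - 5)^2*(b + 2)*(b - 4)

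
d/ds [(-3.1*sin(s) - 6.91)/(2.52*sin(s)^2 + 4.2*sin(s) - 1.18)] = (7.812*sin(s)^2 + 34.8264*sin(s) + 32.68)*cos(s)/(6.3504*sin(s)^4 + 21.168*sin(s)^3 + 11.6928*sin(s)^2 - 9.912*sin(s) + 1.3924)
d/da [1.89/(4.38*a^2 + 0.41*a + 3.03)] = (-16.5564*a - 0.7749)/(4.38*a^2 + 0.41*a + 3.03)^2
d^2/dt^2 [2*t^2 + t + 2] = 4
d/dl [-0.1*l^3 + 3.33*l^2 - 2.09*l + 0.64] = -0.3*l^2 + 6.66*l - 2.09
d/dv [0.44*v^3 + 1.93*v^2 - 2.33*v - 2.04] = 1.32*v^2 + 3.86*v - 2.33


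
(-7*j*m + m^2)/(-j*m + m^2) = (7*j - m)/(j - m)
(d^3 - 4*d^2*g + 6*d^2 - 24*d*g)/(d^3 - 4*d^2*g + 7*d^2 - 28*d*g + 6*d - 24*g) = d/(d + 1)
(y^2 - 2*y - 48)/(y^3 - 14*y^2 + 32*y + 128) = (y + 6)/(y^2 - 6*y - 16)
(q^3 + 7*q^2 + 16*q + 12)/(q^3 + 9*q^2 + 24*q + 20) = (q + 3)/(q + 5)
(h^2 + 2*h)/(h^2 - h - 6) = h/(h - 3)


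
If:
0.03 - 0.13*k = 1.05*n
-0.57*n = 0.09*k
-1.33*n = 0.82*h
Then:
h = -0.21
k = -0.84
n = 0.13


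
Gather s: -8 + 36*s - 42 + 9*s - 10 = 45*s - 60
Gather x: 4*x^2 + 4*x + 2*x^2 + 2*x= 6*x^2 + 6*x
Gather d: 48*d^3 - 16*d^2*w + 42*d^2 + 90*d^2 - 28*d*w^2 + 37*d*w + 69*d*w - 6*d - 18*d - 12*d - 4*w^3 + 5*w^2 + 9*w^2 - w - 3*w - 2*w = 48*d^3 + d^2*(132 - 16*w) + d*(-28*w^2 + 106*w - 36) - 4*w^3 + 14*w^2 - 6*w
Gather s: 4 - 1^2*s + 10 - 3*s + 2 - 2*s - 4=12 - 6*s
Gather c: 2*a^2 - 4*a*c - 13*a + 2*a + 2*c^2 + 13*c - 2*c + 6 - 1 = 2*a^2 - 11*a + 2*c^2 + c*(11 - 4*a) + 5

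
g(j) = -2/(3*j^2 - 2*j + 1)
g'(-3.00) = -0.03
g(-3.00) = -0.06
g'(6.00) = 0.01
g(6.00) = -0.02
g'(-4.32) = -0.01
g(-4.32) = -0.03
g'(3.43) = 0.04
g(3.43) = -0.07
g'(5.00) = 0.01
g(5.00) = -0.03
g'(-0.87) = -0.58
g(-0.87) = -0.40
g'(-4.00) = -0.02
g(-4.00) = -0.04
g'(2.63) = 0.10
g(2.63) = -0.12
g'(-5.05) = -0.01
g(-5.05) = -0.02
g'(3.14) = 0.06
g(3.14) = -0.08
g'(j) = -2*(2 - 6*j)/(3*j^2 - 2*j + 1)^2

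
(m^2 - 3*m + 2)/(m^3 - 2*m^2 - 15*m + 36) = (m^2 - 3*m + 2)/(m^3 - 2*m^2 - 15*m + 36)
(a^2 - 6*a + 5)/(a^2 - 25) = (a - 1)/(a + 5)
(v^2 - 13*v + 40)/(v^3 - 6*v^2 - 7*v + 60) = (v - 8)/(v^2 - v - 12)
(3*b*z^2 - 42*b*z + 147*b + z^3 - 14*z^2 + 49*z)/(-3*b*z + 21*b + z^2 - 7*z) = (3*b*z - 21*b + z^2 - 7*z)/(-3*b + z)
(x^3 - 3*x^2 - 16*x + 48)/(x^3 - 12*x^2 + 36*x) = (x^3 - 3*x^2 - 16*x + 48)/(x*(x^2 - 12*x + 36))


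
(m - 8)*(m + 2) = m^2 - 6*m - 16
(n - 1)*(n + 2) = n^2 + n - 2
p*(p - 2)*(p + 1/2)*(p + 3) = p^4 + 3*p^3/2 - 11*p^2/2 - 3*p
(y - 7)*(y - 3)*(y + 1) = y^3 - 9*y^2 + 11*y + 21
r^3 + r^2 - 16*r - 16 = (r - 4)*(r + 1)*(r + 4)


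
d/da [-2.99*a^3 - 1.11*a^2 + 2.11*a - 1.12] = -8.97*a^2 - 2.22*a + 2.11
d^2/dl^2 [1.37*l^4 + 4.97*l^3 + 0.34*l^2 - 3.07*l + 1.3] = 16.44*l^2 + 29.82*l + 0.68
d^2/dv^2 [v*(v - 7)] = 2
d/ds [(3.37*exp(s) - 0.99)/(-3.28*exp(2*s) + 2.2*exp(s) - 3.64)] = (11.0536*exp(2*s) - 6.4944*exp(s) - 10.0888)*exp(s)/(10.7584*exp(4*s) - 14.432*exp(3*s) + 28.7184*exp(2*s) - 16.016*exp(s) + 13.2496)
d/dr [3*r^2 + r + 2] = 6*r + 1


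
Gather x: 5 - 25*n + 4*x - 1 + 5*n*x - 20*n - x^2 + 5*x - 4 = -45*n - x^2 + x*(5*n + 9)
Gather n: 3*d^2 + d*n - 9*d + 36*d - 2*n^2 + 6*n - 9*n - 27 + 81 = 3*d^2 + 27*d - 2*n^2 + n*(d - 3) + 54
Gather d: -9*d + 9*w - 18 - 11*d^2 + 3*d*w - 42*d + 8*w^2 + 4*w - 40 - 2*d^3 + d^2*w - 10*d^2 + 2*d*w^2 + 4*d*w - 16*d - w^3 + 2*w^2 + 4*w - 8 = -2*d^3 + d^2*(w - 21) + d*(2*w^2 + 7*w - 67) - w^3 + 10*w^2 + 17*w - 66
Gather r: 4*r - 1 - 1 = 4*r - 2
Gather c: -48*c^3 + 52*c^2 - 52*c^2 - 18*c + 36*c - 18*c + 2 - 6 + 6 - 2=-48*c^3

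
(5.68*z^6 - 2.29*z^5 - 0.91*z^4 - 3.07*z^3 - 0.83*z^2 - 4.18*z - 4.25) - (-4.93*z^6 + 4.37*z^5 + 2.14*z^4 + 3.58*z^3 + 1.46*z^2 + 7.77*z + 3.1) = 10.61*z^6 - 6.66*z^5 - 3.05*z^4 - 6.65*z^3 - 2.29*z^2 - 11.95*z - 7.35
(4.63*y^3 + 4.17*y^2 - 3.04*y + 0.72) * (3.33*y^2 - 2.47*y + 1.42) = 15.4179*y^5 + 2.45*y^4 - 13.8485*y^3 + 15.8278*y^2 - 6.0952*y + 1.0224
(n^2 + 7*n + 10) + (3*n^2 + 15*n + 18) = 4*n^2 + 22*n + 28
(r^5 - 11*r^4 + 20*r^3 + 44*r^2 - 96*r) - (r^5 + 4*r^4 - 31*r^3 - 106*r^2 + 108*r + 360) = -15*r^4 + 51*r^3 + 150*r^2 - 204*r - 360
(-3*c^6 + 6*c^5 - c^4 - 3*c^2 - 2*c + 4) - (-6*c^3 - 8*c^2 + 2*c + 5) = -3*c^6 + 6*c^5 - c^4 + 6*c^3 + 5*c^2 - 4*c - 1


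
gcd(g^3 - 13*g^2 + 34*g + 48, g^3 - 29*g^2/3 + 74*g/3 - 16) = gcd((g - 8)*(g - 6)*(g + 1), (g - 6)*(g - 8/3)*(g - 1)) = g - 6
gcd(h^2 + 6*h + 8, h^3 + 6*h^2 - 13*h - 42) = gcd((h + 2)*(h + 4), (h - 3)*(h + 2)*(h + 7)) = h + 2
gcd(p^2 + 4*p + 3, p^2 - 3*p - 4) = p + 1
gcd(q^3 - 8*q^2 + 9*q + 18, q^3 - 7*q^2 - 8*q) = q + 1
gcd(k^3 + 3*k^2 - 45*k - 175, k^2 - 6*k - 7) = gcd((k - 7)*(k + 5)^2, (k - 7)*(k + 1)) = k - 7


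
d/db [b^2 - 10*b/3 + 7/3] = 2*b - 10/3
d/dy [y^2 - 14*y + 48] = 2*y - 14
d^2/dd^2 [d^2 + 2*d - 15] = 2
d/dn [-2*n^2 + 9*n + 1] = 9 - 4*n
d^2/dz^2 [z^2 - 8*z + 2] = 2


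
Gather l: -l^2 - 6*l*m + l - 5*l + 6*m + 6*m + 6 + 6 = -l^2 + l*(-6*m - 4) + 12*m + 12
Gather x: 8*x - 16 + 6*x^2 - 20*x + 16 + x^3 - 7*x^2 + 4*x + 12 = x^3 - x^2 - 8*x + 12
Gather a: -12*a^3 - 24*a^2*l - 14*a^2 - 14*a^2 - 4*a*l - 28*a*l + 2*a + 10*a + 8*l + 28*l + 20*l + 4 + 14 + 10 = -12*a^3 + a^2*(-24*l - 28) + a*(12 - 32*l) + 56*l + 28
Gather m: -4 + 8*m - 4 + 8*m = 16*m - 8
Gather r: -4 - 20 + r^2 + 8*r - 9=r^2 + 8*r - 33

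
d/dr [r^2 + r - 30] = 2*r + 1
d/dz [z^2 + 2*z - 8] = 2*z + 2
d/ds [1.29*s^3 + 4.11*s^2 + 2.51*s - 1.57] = 3.87*s^2 + 8.22*s + 2.51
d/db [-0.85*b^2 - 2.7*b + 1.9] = -1.7*b - 2.7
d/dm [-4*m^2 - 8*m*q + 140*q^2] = -8*m - 8*q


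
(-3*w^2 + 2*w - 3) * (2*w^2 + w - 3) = -6*w^4 + w^3 + 5*w^2 - 9*w + 9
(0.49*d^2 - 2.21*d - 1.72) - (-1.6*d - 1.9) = 0.49*d^2 - 0.61*d + 0.18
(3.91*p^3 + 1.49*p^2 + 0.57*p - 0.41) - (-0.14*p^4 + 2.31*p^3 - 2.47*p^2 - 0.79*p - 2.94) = 0.14*p^4 + 1.6*p^3 + 3.96*p^2 + 1.36*p + 2.53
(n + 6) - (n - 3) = 9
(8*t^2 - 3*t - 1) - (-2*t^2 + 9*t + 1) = 10*t^2 - 12*t - 2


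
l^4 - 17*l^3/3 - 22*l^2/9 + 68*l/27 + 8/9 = (l - 6)*(l - 2/3)*(l + 1/3)*(l + 2/3)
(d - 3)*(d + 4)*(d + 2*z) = d^3 + 2*d^2*z + d^2 + 2*d*z - 12*d - 24*z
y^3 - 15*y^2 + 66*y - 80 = (y - 8)*(y - 5)*(y - 2)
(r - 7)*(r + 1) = r^2 - 6*r - 7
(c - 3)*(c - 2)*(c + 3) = c^3 - 2*c^2 - 9*c + 18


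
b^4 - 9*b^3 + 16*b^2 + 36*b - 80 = (b - 5)*(b - 4)*(b - 2)*(b + 2)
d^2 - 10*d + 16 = (d - 8)*(d - 2)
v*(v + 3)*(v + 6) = v^3 + 9*v^2 + 18*v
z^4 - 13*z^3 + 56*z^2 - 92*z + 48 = (z - 6)*(z - 4)*(z - 2)*(z - 1)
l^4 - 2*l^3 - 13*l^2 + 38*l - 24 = (l - 3)*(l - 2)*(l - 1)*(l + 4)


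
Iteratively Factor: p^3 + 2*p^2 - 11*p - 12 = (p + 1)*(p^2 + p - 12) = (p - 3)*(p + 1)*(p + 4)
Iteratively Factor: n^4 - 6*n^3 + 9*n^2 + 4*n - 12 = (n - 3)*(n^3 - 3*n^2 + 4) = (n - 3)*(n + 1)*(n^2 - 4*n + 4) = (n - 3)*(n - 2)*(n + 1)*(n - 2)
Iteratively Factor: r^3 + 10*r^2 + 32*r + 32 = (r + 2)*(r^2 + 8*r + 16) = (r + 2)*(r + 4)*(r + 4)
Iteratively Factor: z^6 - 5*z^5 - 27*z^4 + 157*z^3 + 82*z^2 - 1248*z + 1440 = (z - 5)*(z^5 - 27*z^3 + 22*z^2 + 192*z - 288) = (z - 5)*(z - 3)*(z^4 + 3*z^3 - 18*z^2 - 32*z + 96) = (z - 5)*(z - 3)*(z + 4)*(z^3 - z^2 - 14*z + 24) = (z - 5)*(z - 3)*(z + 4)^2*(z^2 - 5*z + 6) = (z - 5)*(z - 3)*(z - 2)*(z + 4)^2*(z - 3)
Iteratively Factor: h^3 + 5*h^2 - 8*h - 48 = (h - 3)*(h^2 + 8*h + 16) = (h - 3)*(h + 4)*(h + 4)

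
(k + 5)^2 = k^2 + 10*k + 25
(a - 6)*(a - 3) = a^2 - 9*a + 18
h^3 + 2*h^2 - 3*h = h*(h - 1)*(h + 3)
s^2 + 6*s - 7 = (s - 1)*(s + 7)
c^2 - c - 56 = (c - 8)*(c + 7)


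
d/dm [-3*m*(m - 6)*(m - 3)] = -9*m^2 + 54*m - 54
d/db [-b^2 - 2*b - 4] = -2*b - 2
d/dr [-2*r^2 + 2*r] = 2 - 4*r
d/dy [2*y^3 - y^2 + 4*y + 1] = 6*y^2 - 2*y + 4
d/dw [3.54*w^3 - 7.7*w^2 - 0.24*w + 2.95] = 10.62*w^2 - 15.4*w - 0.24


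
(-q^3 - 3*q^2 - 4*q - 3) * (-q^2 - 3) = q^5 + 3*q^4 + 7*q^3 + 12*q^2 + 12*q + 9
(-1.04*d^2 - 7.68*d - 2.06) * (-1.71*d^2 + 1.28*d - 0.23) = 1.7784*d^4 + 11.8016*d^3 - 6.0686*d^2 - 0.8704*d + 0.4738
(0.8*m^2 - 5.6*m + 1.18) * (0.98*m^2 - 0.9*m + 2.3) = 0.784*m^4 - 6.208*m^3 + 8.0364*m^2 - 13.942*m + 2.714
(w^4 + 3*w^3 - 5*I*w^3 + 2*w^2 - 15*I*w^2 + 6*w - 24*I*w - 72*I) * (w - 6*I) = w^5 + 3*w^4 - 11*I*w^4 - 28*w^3 - 33*I*w^3 - 84*w^2 - 36*I*w^2 - 144*w - 108*I*w - 432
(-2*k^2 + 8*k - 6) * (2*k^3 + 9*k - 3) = -4*k^5 + 16*k^4 - 30*k^3 + 78*k^2 - 78*k + 18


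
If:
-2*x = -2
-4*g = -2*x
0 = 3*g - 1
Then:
No Solution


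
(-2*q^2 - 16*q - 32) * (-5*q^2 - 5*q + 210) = 10*q^4 + 90*q^3 - 180*q^2 - 3200*q - 6720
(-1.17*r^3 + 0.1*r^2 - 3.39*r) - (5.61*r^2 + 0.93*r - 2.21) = -1.17*r^3 - 5.51*r^2 - 4.32*r + 2.21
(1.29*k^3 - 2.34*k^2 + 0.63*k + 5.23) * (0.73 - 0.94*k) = -1.2126*k^4 + 3.1413*k^3 - 2.3004*k^2 - 4.4563*k + 3.8179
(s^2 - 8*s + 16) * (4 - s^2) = -s^4 + 8*s^3 - 12*s^2 - 32*s + 64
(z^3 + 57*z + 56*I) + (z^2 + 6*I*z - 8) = z^3 + z^2 + 57*z + 6*I*z - 8 + 56*I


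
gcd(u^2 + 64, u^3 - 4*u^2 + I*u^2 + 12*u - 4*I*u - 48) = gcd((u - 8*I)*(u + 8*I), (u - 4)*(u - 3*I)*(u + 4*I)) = 1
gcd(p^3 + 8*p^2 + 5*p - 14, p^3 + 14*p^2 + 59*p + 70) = p^2 + 9*p + 14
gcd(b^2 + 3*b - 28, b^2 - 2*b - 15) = 1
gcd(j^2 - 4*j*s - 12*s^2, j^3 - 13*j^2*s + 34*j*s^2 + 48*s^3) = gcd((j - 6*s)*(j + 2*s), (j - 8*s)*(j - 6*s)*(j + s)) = -j + 6*s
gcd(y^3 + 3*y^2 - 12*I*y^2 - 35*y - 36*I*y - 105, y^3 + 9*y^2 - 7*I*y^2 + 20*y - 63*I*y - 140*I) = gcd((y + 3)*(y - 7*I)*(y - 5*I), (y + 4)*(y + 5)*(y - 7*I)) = y - 7*I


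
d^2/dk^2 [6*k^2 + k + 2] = 12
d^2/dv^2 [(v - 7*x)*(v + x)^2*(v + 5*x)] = 12*v^2 - 76*x^2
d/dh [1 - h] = -1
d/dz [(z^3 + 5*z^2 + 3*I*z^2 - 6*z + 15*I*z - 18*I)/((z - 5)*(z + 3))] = (z^4 - 4*z^3 + z^2*(-49 - 21*I) + z*(-150 - 54*I) + 90 - 261*I)/(z^4 - 4*z^3 - 26*z^2 + 60*z + 225)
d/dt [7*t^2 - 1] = 14*t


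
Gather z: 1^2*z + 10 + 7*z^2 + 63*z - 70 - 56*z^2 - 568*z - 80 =-49*z^2 - 504*z - 140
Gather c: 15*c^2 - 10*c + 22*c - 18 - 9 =15*c^2 + 12*c - 27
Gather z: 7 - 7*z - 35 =-7*z - 28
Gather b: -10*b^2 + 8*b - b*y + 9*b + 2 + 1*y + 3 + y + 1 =-10*b^2 + b*(17 - y) + 2*y + 6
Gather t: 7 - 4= 3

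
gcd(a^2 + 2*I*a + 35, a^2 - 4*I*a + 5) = a - 5*I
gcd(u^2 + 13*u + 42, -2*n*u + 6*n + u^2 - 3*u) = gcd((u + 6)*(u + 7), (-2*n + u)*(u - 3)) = 1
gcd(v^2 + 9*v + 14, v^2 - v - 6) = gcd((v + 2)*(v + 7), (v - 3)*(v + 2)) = v + 2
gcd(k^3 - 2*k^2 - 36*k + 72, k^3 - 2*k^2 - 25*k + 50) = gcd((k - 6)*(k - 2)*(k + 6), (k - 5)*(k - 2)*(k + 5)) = k - 2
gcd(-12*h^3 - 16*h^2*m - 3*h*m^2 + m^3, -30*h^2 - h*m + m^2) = 6*h - m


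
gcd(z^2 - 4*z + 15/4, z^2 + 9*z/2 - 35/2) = z - 5/2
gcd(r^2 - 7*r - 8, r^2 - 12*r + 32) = r - 8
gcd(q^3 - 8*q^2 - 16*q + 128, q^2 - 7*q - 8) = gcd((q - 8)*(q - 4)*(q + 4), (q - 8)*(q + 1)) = q - 8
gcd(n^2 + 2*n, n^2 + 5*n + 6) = n + 2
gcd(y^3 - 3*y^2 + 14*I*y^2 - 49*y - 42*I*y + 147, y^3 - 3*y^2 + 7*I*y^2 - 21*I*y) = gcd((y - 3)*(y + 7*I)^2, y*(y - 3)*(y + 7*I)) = y^2 + y*(-3 + 7*I) - 21*I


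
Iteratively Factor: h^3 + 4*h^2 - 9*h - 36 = (h - 3)*(h^2 + 7*h + 12) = (h - 3)*(h + 3)*(h + 4)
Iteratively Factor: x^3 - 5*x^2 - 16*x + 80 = (x - 4)*(x^2 - x - 20) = (x - 5)*(x - 4)*(x + 4)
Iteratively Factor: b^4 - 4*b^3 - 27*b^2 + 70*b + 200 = (b + 4)*(b^3 - 8*b^2 + 5*b + 50) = (b - 5)*(b + 4)*(b^2 - 3*b - 10) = (b - 5)*(b + 2)*(b + 4)*(b - 5)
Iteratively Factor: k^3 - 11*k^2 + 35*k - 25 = (k - 5)*(k^2 - 6*k + 5) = (k - 5)^2*(k - 1)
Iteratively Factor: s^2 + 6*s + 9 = (s + 3)*(s + 3)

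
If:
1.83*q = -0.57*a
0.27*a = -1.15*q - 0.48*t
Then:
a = 5.44237918215613*t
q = -1.69516728624535*t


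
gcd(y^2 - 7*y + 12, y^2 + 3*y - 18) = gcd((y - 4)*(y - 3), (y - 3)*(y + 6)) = y - 3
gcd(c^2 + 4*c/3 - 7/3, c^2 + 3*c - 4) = c - 1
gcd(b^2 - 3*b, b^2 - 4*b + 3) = b - 3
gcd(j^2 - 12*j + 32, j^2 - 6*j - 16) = j - 8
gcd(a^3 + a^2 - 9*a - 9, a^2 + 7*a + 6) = a + 1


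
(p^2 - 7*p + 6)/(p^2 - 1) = (p - 6)/(p + 1)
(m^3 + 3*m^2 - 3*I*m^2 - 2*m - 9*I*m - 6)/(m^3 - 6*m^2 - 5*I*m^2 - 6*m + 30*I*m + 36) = (m^2 + m*(3 - I) - 3*I)/(m^2 - 3*m*(2 + I) + 18*I)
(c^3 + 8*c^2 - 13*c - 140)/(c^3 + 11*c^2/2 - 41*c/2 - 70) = 2*(c + 5)/(2*c + 5)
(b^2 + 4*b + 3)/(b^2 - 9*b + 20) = (b^2 + 4*b + 3)/(b^2 - 9*b + 20)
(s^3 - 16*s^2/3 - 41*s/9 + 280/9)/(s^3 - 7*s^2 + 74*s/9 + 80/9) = (3*s + 7)/(3*s + 2)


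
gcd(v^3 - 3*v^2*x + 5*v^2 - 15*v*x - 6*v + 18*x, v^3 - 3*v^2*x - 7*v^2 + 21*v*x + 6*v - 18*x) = -v^2 + 3*v*x + v - 3*x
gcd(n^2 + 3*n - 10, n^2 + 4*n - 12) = n - 2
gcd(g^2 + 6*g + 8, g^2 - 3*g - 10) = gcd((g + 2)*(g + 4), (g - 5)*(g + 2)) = g + 2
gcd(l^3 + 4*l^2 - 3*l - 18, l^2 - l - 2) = l - 2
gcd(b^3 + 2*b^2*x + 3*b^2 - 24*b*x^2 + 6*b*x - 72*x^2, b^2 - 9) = b + 3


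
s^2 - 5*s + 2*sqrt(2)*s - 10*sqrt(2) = (s - 5)*(s + 2*sqrt(2))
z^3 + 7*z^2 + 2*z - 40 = (z - 2)*(z + 4)*(z + 5)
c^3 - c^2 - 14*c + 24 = (c - 3)*(c - 2)*(c + 4)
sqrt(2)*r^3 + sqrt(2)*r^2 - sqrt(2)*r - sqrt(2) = (r - 1)*(r + 1)*(sqrt(2)*r + sqrt(2))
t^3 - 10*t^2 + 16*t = t*(t - 8)*(t - 2)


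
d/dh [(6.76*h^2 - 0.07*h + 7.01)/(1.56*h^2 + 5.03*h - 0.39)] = (34.112*h^2 - 27.144*h - 35.233)/(2.4336*h^4 + 15.6936*h^3 + 24.0841*h^2 - 3.9234*h + 0.1521)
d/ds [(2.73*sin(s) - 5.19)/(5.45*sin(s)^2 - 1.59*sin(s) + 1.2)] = (-14.8785*sin(s)^2 + 56.571*sin(s) - 4.9761)*cos(s)/(29.7025*sin(s)^4 - 17.331*sin(s)^3 + 15.6081*sin(s)^2 - 3.816*sin(s) + 1.44)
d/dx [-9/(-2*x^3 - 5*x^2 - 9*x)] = 9*(-6*x^2 - 10*x - 9)/(x^2*(2*x^2 + 5*x + 9)^2)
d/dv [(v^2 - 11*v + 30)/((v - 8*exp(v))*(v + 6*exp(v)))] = ((v - 8*exp(v))*(v + 6*exp(v))*(2*v - 11) - (v - 8*exp(v))*(6*exp(v) + 1)*(v^2 - 11*v + 30) + (v + 6*exp(v))*(8*exp(v) - 1)*(v^2 - 11*v + 30))/((v - 8*exp(v))^2*(v + 6*exp(v))^2)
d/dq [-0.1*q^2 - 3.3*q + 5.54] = -0.2*q - 3.3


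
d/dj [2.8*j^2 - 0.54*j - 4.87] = 5.6*j - 0.54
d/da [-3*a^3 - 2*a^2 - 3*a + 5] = -9*a^2 - 4*a - 3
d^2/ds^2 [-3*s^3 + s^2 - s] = 2 - 18*s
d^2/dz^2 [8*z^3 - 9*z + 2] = 48*z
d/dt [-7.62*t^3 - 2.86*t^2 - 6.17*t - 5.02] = -22.86*t^2 - 5.72*t - 6.17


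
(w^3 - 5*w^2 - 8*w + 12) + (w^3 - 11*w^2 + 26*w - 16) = 2*w^3 - 16*w^2 + 18*w - 4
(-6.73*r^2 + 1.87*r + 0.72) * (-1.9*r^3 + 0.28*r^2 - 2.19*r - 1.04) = 12.787*r^5 - 5.4374*r^4 + 13.8943*r^3 + 3.1055*r^2 - 3.5216*r - 0.7488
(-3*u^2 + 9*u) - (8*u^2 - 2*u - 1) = -11*u^2 + 11*u + 1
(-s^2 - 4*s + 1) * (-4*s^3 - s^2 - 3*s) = 4*s^5 + 17*s^4 + 3*s^3 + 11*s^2 - 3*s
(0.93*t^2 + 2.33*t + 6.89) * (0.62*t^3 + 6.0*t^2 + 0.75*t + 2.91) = 0.5766*t^5 + 7.0246*t^4 + 18.9493*t^3 + 45.7938*t^2 + 11.9478*t + 20.0499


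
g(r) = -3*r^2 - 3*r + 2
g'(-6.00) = 33.00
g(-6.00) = -88.00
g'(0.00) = -3.00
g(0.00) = 2.00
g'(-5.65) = 30.90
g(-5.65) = -76.82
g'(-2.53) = 12.18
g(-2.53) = -9.61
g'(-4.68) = 25.08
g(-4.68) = -49.67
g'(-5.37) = 29.22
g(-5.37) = -68.40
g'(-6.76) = 37.56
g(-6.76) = -114.81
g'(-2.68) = 13.08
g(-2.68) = -11.51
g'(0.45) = -5.70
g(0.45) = 0.04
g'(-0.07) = -2.58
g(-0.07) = 2.20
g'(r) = -6*r - 3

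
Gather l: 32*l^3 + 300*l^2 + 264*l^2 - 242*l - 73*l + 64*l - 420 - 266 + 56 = 32*l^3 + 564*l^2 - 251*l - 630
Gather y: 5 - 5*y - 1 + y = 4 - 4*y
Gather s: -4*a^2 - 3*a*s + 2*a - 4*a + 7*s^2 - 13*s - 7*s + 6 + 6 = -4*a^2 - 2*a + 7*s^2 + s*(-3*a - 20) + 12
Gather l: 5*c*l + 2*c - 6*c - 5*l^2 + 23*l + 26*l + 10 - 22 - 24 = -4*c - 5*l^2 + l*(5*c + 49) - 36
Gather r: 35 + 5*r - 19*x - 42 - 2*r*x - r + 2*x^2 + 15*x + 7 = r*(4 - 2*x) + 2*x^2 - 4*x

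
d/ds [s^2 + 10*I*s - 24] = 2*s + 10*I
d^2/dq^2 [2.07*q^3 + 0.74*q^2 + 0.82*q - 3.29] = 12.42*q + 1.48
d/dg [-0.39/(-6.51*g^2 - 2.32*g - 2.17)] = (-5.0778*g - 0.9048)/(6.51*g^2 + 2.32*g + 2.17)^2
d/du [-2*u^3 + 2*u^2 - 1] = 2*u*(2 - 3*u)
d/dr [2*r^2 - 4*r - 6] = 4*r - 4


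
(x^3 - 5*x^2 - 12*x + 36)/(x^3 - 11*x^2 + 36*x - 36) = (x + 3)/(x - 3)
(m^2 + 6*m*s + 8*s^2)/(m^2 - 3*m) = (m^2 + 6*m*s + 8*s^2)/(m*(m - 3))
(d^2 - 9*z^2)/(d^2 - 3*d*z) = (d + 3*z)/d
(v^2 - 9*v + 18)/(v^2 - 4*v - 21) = (-v^2 + 9*v - 18)/(-v^2 + 4*v + 21)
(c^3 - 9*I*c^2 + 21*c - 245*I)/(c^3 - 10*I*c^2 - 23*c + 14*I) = (c^2 - 2*I*c + 35)/(c^2 - 3*I*c - 2)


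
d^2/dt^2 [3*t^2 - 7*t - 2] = 6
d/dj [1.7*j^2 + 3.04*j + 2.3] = 3.4*j + 3.04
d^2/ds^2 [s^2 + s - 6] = 2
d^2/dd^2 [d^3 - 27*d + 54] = 6*d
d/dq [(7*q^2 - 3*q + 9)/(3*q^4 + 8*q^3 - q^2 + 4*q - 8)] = (-42*q^5 - 29*q^4 - 60*q^3 - 191*q^2 - 94*q - 12)/(9*q^8 + 48*q^7 + 58*q^6 + 8*q^5 + 17*q^4 - 136*q^3 + 32*q^2 - 64*q + 64)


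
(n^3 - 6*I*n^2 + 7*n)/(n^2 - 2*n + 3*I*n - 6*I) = n*(n^2 - 6*I*n + 7)/(n^2 + n*(-2 + 3*I) - 6*I)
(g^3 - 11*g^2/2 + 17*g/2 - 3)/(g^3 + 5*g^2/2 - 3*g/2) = (g^2 - 5*g + 6)/(g*(g + 3))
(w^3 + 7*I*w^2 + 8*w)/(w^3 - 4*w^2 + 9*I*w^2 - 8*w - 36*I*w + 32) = w*(w - I)/(w^2 + w*(-4 + I) - 4*I)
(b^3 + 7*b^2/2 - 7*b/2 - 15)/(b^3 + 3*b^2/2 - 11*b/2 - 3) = (2*b + 5)/(2*b + 1)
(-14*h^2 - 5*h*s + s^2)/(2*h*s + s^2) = (-7*h + s)/s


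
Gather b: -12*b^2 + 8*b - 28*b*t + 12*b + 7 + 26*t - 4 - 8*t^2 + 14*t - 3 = -12*b^2 + b*(20 - 28*t) - 8*t^2 + 40*t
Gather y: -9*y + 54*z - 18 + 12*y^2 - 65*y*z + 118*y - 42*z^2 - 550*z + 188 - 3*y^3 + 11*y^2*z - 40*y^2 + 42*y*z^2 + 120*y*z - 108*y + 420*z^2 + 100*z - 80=-3*y^3 + y^2*(11*z - 28) + y*(42*z^2 + 55*z + 1) + 378*z^2 - 396*z + 90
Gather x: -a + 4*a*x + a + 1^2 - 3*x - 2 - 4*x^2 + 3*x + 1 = 4*a*x - 4*x^2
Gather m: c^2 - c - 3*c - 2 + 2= c^2 - 4*c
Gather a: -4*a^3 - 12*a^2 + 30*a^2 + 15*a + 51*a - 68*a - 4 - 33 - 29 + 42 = -4*a^3 + 18*a^2 - 2*a - 24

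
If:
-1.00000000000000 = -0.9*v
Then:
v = 1.11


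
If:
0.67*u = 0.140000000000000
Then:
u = 0.21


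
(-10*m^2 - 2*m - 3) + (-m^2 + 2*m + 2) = -11*m^2 - 1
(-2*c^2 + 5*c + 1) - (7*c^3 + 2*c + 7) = -7*c^3 - 2*c^2 + 3*c - 6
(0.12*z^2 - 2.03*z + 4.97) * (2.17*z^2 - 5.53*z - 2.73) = 0.2604*z^4 - 5.0687*z^3 + 21.6832*z^2 - 21.9422*z - 13.5681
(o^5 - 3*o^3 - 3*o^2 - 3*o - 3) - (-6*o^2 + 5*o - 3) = o^5 - 3*o^3 + 3*o^2 - 8*o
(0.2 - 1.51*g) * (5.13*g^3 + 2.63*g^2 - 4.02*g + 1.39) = -7.7463*g^4 - 2.9453*g^3 + 6.5962*g^2 - 2.9029*g + 0.278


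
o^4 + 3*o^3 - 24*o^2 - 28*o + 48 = (o - 4)*(o - 1)*(o + 2)*(o + 6)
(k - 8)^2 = k^2 - 16*k + 64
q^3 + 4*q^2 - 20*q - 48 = (q - 4)*(q + 2)*(q + 6)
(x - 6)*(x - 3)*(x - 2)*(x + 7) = x^4 - 4*x^3 - 41*x^2 + 216*x - 252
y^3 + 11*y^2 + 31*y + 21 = (y + 1)*(y + 3)*(y + 7)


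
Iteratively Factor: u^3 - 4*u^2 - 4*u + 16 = (u - 4)*(u^2 - 4) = (u - 4)*(u - 2)*(u + 2)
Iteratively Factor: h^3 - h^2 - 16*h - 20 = (h + 2)*(h^2 - 3*h - 10) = (h - 5)*(h + 2)*(h + 2)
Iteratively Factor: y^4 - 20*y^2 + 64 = (y + 4)*(y^3 - 4*y^2 - 4*y + 16) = (y + 2)*(y + 4)*(y^2 - 6*y + 8) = (y - 2)*(y + 2)*(y + 4)*(y - 4)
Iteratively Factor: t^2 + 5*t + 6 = (t + 3)*(t + 2)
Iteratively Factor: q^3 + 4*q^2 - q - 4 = (q + 4)*(q^2 - 1) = (q + 1)*(q + 4)*(q - 1)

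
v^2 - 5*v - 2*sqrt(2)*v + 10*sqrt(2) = (v - 5)*(v - 2*sqrt(2))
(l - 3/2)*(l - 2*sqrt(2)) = l^2 - 2*sqrt(2)*l - 3*l/2 + 3*sqrt(2)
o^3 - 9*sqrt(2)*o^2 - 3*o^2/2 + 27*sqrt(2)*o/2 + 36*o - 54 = (o - 3/2)*(o - 6*sqrt(2))*(o - 3*sqrt(2))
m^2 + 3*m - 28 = (m - 4)*(m + 7)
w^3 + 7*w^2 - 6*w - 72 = (w - 3)*(w + 4)*(w + 6)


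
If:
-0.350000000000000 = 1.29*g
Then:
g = -0.27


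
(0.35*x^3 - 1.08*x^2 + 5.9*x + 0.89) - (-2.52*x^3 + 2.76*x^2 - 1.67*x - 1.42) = 2.87*x^3 - 3.84*x^2 + 7.57*x + 2.31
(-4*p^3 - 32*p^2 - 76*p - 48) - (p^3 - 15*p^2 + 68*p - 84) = -5*p^3 - 17*p^2 - 144*p + 36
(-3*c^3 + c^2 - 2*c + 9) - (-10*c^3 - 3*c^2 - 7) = 7*c^3 + 4*c^2 - 2*c + 16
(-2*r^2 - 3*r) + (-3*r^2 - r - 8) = -5*r^2 - 4*r - 8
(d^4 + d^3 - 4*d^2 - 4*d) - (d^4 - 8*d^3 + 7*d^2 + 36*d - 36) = 9*d^3 - 11*d^2 - 40*d + 36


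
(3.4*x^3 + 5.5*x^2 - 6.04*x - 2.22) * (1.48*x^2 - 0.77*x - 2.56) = 5.032*x^5 + 5.522*x^4 - 21.8782*x^3 - 12.7148*x^2 + 17.1718*x + 5.6832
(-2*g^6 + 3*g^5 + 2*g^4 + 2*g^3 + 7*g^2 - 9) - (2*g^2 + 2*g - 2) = -2*g^6 + 3*g^5 + 2*g^4 + 2*g^3 + 5*g^2 - 2*g - 7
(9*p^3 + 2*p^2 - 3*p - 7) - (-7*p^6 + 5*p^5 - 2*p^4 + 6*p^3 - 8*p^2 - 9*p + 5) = 7*p^6 - 5*p^5 + 2*p^4 + 3*p^3 + 10*p^2 + 6*p - 12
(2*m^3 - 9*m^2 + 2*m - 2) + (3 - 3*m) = 2*m^3 - 9*m^2 - m + 1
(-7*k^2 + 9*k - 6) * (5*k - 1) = -35*k^3 + 52*k^2 - 39*k + 6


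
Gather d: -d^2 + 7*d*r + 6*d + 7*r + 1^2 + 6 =-d^2 + d*(7*r + 6) + 7*r + 7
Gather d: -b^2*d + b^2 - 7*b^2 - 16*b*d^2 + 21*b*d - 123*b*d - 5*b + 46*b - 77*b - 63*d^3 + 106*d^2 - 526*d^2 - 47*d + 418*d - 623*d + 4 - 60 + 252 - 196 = -6*b^2 - 36*b - 63*d^3 + d^2*(-16*b - 420) + d*(-b^2 - 102*b - 252)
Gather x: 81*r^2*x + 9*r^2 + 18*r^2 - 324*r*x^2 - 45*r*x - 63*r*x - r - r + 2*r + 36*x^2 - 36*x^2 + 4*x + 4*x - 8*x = 27*r^2 - 324*r*x^2 + x*(81*r^2 - 108*r)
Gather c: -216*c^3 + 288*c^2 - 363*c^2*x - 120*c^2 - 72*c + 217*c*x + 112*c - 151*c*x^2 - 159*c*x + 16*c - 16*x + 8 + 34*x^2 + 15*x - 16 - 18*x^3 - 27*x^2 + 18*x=-216*c^3 + c^2*(168 - 363*x) + c*(-151*x^2 + 58*x + 56) - 18*x^3 + 7*x^2 + 17*x - 8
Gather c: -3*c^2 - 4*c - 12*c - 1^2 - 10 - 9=-3*c^2 - 16*c - 20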